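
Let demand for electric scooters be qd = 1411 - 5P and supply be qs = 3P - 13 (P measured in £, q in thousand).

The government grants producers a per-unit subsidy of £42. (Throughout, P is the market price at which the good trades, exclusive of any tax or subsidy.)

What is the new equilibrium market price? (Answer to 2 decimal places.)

Before the shock: 1411 - 5P = 3P - 13 ⇒ 1424 = 8P ⇒ P = 178, q = 521.
Since sellers receive the price plus the subsidy, the effective supply curve becomes qs = 3P + 113.
New equilibrium: 1411 - 5P = 3P + 113 ⇒ 1298 = 8P ⇒ P = 162.25, q = 599.75.

162.25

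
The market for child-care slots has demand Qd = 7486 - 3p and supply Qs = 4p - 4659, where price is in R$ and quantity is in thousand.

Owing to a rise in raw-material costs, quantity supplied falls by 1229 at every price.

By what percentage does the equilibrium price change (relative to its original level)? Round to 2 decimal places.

Initially, 7486 - 3p = 4p - 4659, so 12145 = 7p and p = 1735, Q = 2281.
The shock moves the curves to Qd = 7486 - 3p and Qs = 4p - 5888.
Clearing the new market: 7486 - 3p = 4p - 5888, so p = 13374/7 ≈ 1910.5714 and Q = 12280/7 ≈ 1754.2857.
%Δp = (1910.5714 − 1735) / 1735 × 100 = +10.12%.

+10.12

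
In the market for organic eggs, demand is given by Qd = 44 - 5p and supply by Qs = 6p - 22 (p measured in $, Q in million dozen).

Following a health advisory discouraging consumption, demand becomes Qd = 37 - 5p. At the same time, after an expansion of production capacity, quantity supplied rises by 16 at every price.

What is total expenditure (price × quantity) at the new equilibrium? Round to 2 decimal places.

Initially, 44 - 5p = 6p - 22, so 66 = 11p and p = 6, Q = 14.
After the shift, demand is Qd = 37 - 5p and supply is Qs = 6p - 6.
Clearing the new market: 37 - 5p = 6p - 6, so p = 43/11 ≈ 3.9091 and Q = 192/11 ≈ 17.4545.
New expenditure = 3.9091 × 17.4545 = 68.23.

68.23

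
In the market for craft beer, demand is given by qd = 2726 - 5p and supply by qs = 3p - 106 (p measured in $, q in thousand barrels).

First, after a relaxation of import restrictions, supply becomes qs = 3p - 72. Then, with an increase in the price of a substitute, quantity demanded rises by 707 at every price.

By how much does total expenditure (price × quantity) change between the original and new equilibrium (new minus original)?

Solve the original market: 2726 - 5p = 3p - 106, hence p = 354 and q = 956.
With the change applied: demand qd = 3433 - 5p, supply qs = 3p - 72.
New equilibrium: 3433 - 5p = 3p - 72 ⇒ 3505 = 8p ⇒ p = 438.125, q = 1242.375.
Expenditure moves from 354×956 = 338424 to 438.125×1242.375 = 544315.546875; change = +205891.546875.

+205891.546875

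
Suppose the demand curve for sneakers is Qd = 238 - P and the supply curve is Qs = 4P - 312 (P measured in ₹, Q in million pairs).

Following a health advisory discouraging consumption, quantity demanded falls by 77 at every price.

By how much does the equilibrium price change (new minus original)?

Original equilibrium: 238 - P = 4P - 312 gives 550 = 5P, so P = 110 and Q = 128.
The new curves are Qd = 161 - P (demand) and Qs = 4P - 312 (supply).
Clearing the new market: 161 - P = 4P - 312, so P = 94.6 and Q = 66.4.
ΔP = 94.6 − 110 = -15.4.

-15.4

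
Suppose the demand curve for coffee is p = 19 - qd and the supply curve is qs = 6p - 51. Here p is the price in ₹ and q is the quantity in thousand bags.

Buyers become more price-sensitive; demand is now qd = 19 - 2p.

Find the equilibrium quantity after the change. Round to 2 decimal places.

Original equilibrium: 19 - p = 6p - 51 gives 70 = 7p, so p = 10 and q = 9.
With the change applied: demand qd = 19 - 2p, supply qs = 6p - 51.
New equilibrium: 19 - 2p = 6p - 51 ⇒ 70 = 8p ⇒ p = 8.75, q = 1.5.

1.50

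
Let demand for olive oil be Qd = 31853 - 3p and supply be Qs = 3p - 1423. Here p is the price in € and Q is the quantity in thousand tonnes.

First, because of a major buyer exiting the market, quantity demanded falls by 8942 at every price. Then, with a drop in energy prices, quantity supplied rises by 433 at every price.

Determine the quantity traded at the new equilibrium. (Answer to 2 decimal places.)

10960.50

Original equilibrium: 31853 - 3p = 3p - 1423 gives 33276 = 6p, so p = 5546 and Q = 15215.
The shock moves the curves to Qd = 22911 - 3p and Qs = 3p - 990.
Equate the new curves: 22911 - 3p = 3p - 990, giving 23901 = 6p, p = 3983.5, Q = 10960.5.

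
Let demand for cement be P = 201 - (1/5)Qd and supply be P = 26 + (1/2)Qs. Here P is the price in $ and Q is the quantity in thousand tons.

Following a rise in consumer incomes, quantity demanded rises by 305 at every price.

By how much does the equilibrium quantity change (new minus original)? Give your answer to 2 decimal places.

+87.14

Before the shock: 1005 - 5P = 2P - 52 ⇒ 1057 = 7P ⇒ P = 151, Q = 250.
The shock moves the curves to Qd = 1310 - 5P and Qs = 2P - 52.
Equate the new curves: 1310 - 5P = 2P - 52, giving 1362 = 7P, P = 1362/7 ≈ 194.5714, Q = 2360/7 ≈ 337.1429.
ΔQ = 337.1429 − 250 = +87.14.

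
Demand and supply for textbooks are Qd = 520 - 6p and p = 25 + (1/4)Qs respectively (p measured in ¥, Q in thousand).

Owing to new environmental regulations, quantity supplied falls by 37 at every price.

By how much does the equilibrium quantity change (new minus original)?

Solve the original market: 520 - 6p = 4p - 100, hence p = 62 and Q = 148.
After the shift, demand is Qd = 520 - 6p and supply is Qs = 4p - 137.
Setting them equal: 520 - 6p = 4p - 137 → 657 = 10p, so p = 65.7 and Q = 125.8.
ΔQ = 125.8 − 148 = -22.2.

-22.2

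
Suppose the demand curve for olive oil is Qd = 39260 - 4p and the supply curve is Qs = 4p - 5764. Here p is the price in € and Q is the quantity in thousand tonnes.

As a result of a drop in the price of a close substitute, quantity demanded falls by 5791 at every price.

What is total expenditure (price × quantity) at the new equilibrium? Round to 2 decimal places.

Solve the original market: 39260 - 4p = 4p - 5764, hence p = 5628 and Q = 16748.
With the change applied: demand Qd = 33469 - 4p, supply Qs = 4p - 5764.
New equilibrium: 33469 - 4p = 4p - 5764 ⇒ 39233 = 8p ⇒ p = 4904.125, Q = 13852.5.
New expenditure = 4904.125 × 13852.5 = 67934391.56.

67934391.56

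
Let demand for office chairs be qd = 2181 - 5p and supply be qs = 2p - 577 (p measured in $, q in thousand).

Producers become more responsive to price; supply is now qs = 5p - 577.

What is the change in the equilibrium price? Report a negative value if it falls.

Initially, 2181 - 5p = 2p - 577, so 2758 = 7p and p = 394, q = 211.
After the shift, demand is qd = 2181 - 5p and supply is qs = 5p - 577.
Clearing the new market: 2181 - 5p = 5p - 577, so p = 275.8 and q = 802.
Δp = 275.8 − 394 = -118.2.

-118.2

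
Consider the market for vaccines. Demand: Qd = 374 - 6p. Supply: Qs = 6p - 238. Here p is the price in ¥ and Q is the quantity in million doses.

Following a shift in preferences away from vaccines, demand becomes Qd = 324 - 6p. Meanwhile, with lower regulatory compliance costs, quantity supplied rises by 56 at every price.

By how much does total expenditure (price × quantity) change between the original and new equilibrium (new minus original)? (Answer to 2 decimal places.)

-474.17

Original equilibrium: 374 - 6p = 6p - 238 gives 612 = 12p, so p = 51 and Q = 68.
With the change applied: demand Qd = 324 - 6p, supply Qs = 6p - 182.
New equilibrium: 324 - 6p = 6p - 182 ⇒ 506 = 12p ⇒ p = 253/6 ≈ 42.1667, Q = 71.
Expenditure moves from 51×68 = 3468 to 42.1667×71 = 2993.8333; change = -474.17.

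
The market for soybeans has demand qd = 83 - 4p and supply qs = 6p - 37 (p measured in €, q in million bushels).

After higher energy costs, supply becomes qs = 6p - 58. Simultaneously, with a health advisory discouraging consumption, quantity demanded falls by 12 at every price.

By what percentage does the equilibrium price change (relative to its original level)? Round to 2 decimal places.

Before the shock: 83 - 4p = 6p - 37 ⇒ 120 = 10p ⇒ p = 12, q = 35.
After the shift, demand is qd = 71 - 4p and supply is qs = 6p - 58.
Equate the new curves: 71 - 4p = 6p - 58, giving 129 = 10p, p = 12.9, q = 19.4.
%Δp = (12.9 − 12) / 12 × 100 = +7.50%.

+7.50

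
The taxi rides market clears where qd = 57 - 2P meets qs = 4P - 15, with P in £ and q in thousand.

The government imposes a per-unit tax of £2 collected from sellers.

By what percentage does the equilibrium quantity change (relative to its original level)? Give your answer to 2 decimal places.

-8.08

Initially, 57 - 2P = 4P - 15, so 72 = 6P and P = 12, q = 33.
Since sellers keep the price net of the tax, the effective supply curve becomes qs = 4P - 23.
Setting them equal: 57 - 2P = 4P - 23 → 80 = 6P, so P = 40/3 ≈ 13.3333 and q = 91/3 ≈ 30.3333.
%Δq = (30.3333 − 33) / 33 × 100 = -8.08%.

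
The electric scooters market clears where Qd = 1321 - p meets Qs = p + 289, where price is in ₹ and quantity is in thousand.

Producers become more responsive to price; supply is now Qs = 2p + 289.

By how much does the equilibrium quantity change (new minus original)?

Original equilibrium: 1321 - p = p + 289 gives 1032 = 2p, so p = 516 and Q = 805.
With the change applied: demand Qd = 1321 - p, supply Qs = 2p + 289.
Setting them equal: 1321 - p = 2p + 289 → 1032 = 3p, so p = 344 and Q = 977.
ΔQ = 977 − 805 = +172.

+172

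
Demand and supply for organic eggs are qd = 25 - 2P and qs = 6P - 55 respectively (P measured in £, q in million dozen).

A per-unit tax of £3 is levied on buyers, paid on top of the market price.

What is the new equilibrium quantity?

0.5

Original equilibrium: 25 - 2P = 6P - 55 gives 80 = 8P, so P = 10 and q = 5.
Since buyers pay the price plus the tax, the effective demand curve becomes qd = 19 - 2P.
Equate the new curves: 19 - 2P = 6P - 55, giving 74 = 8P, P = 9.25, q = 0.5.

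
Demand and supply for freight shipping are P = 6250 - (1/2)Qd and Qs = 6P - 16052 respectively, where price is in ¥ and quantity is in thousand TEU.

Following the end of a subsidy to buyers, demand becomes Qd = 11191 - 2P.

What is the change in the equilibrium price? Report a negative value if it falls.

Before the shock: 12500 - 2P = 6P - 16052 ⇒ 28552 = 8P ⇒ P = 3569, Q = 5362.
The shock moves the curves to Qd = 11191 - 2P and Qs = 6P - 16052.
Setting them equal: 11191 - 2P = 6P - 16052 → 27243 = 8P, so P = 3405.375 and Q = 4380.25.
ΔP = 3405.375 − 3569 = -163.625.

-163.625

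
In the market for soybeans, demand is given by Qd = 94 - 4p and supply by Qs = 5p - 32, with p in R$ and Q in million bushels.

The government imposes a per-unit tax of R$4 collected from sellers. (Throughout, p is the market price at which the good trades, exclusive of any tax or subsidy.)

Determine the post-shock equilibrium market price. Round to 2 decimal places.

16.22

Initially, 94 - 4p = 5p - 32, so 126 = 9p and p = 14, Q = 38.
Since sellers keep the price net of the tax, the effective supply curve becomes Qs = 5p - 52.
Equate the new curves: 94 - 4p = 5p - 52, giving 146 = 9p, p = 146/9 ≈ 16.2222, Q = 262/9 ≈ 29.1111.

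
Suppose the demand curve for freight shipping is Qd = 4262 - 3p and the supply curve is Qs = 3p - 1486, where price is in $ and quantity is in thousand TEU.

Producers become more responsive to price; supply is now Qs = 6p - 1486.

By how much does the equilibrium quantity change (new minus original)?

+958

Solve the original market: 4262 - 3p = 3p - 1486, hence p = 958 and Q = 1388.
The shock moves the curves to Qd = 4262 - 3p and Qs = 6p - 1486.
Equate the new curves: 4262 - 3p = 6p - 1486, giving 5748 = 9p, p = 1916/3 ≈ 638.6667, Q = 2346.
ΔQ = 2346 − 1388 = +958.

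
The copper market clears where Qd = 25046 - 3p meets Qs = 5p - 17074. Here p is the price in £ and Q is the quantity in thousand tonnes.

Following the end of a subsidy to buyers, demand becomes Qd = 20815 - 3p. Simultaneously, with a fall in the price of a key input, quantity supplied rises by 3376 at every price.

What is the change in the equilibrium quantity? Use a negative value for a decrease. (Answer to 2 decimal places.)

-1378.38

Solve the original market: 25046 - 3p = 5p - 17074, hence p = 5265 and Q = 9251.
The new curves are Qd = 20815 - 3p (demand) and Qs = 5p - 13698 (supply).
New equilibrium: 20815 - 3p = 5p - 13698 ⇒ 34513 = 8p ⇒ p = 4314.125, Q = 7872.625.
ΔQ = 7872.625 − 9251 = -1378.38.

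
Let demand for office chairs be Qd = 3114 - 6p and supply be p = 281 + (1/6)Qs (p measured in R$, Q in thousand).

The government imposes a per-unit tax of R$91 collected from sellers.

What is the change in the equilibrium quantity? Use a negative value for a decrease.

Original equilibrium: 3114 - 6p = 6p - 1686 gives 4800 = 12p, so p = 400 and Q = 714.
Since sellers keep the price net of the tax, the effective supply curve becomes Qs = 6p - 2232.
Clearing the new market: 3114 - 6p = 6p - 2232, so p = 445.5 and Q = 441.
ΔQ = 441 − 714 = -273.

-273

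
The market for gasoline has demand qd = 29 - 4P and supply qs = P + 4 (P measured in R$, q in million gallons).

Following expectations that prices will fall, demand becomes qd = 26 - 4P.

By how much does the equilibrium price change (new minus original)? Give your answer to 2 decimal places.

-0.60

Solve the original market: 29 - 4P = P + 4, hence P = 5 and q = 9.
With the change applied: demand qd = 26 - 4P, supply qs = P + 4.
Equate the new curves: 26 - 4P = P + 4, giving 22 = 5P, P = 4.4, q = 8.4.
ΔP = 4.4 − 5 = -0.60.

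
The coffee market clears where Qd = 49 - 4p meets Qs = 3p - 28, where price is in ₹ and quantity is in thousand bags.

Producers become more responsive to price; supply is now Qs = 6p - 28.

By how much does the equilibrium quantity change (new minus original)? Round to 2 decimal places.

Before the shock: 49 - 4p = 3p - 28 ⇒ 77 = 7p ⇒ p = 11, Q = 5.
With the change applied: demand Qd = 49 - 4p, supply Qs = 6p - 28.
Setting them equal: 49 - 4p = 6p - 28 → 77 = 10p, so p = 7.7 and Q = 18.2.
ΔQ = 18.2 − 5 = +13.20.

+13.20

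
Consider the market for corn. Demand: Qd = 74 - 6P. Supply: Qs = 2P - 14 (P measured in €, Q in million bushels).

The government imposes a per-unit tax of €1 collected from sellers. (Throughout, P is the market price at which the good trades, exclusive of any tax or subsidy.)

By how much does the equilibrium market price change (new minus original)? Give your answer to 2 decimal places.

Solve the original market: 74 - 6P = 2P - 14, hence P = 11 and Q = 8.
Since sellers keep the price net of the tax, the effective supply curve becomes Qs = 2P - 16.
New equilibrium: 74 - 6P = 2P - 16 ⇒ 90 = 8P ⇒ P = 11.25, Q = 6.5.
ΔP = 11.25 − 11 = +0.25.

+0.25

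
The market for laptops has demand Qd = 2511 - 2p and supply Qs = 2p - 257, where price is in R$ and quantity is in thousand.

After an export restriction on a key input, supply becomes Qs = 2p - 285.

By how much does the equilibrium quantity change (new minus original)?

Original equilibrium: 2511 - 2p = 2p - 257 gives 2768 = 4p, so p = 692 and Q = 1127.
With the change applied: demand Qd = 2511 - 2p, supply Qs = 2p - 285.
Clearing the new market: 2511 - 2p = 2p - 285, so p = 699 and Q = 1113.
ΔQ = 1113 − 1127 = -14.

-14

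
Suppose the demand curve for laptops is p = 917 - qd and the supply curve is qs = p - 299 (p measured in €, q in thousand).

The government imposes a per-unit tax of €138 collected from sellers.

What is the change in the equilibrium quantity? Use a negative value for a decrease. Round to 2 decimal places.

Before the shock: 917 - p = p - 299 ⇒ 1216 = 2p ⇒ p = 608, q = 309.
Since sellers keep the price net of the tax, the effective supply curve becomes qs = p - 437.
Setting them equal: 917 - p = p - 437 → 1354 = 2p, so p = 677 and q = 240.
Δq = 240 − 309 = -69.00.

-69.00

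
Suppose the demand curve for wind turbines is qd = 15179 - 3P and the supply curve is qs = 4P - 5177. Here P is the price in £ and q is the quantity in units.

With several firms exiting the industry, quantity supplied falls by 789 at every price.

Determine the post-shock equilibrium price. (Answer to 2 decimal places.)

3020.71

Initially, 15179 - 3P = 4P - 5177, so 20356 = 7P and P = 2908, q = 6455.
With the change applied: demand qd = 15179 - 3P, supply qs = 4P - 5966.
Equate the new curves: 15179 - 3P = 4P - 5966, giving 21145 = 7P, P = 21145/7 ≈ 3020.7143, q = 42818/7 ≈ 6116.8571.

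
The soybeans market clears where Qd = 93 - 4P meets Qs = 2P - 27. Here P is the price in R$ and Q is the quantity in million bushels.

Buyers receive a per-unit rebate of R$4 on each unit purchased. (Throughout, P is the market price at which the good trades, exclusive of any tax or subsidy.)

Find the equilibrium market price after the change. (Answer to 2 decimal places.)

22.67

Original equilibrium: 93 - 4P = 2P - 27 gives 120 = 6P, so P = 20 and Q = 13.
Since buyers' out-of-pocket price is the market price minus the rebate, the effective demand curve becomes Qd = 109 - 4P.
Clearing the new market: 109 - 4P = 2P - 27, so P = 68/3 ≈ 22.6667 and Q = 55/3 ≈ 18.3333.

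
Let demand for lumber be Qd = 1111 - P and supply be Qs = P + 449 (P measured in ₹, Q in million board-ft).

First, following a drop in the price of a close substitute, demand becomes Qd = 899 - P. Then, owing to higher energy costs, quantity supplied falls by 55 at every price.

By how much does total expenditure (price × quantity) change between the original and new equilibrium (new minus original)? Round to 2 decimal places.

-94938.75

Solve the original market: 1111 - P = P + 449, hence P = 331 and Q = 780.
The shock moves the curves to Qd = 899 - P and Qs = P + 394.
New equilibrium: 899 - P = P + 394 ⇒ 505 = 2P ⇒ P = 252.5, Q = 646.5.
Expenditure moves from 331×780 = 258180 to 252.5×646.5 = 163241.25; change = -94938.75.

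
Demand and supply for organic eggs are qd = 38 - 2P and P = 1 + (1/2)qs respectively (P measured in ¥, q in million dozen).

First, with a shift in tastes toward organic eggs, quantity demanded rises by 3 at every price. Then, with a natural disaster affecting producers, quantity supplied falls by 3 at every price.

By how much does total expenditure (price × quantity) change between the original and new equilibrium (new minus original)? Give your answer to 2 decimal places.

Initially, 38 - 2P = 2P - 2, so 40 = 4P and P = 10, q = 18.
The new curves are qd = 41 - 2P (demand) and qs = 2P - 5 (supply).
Setting them equal: 41 - 2P = 2P - 5 → 46 = 4P, so P = 11.5 and q = 18.
Expenditure moves from 10×18 = 180 to 11.5×18 = 207; change = +27.00.

+27.00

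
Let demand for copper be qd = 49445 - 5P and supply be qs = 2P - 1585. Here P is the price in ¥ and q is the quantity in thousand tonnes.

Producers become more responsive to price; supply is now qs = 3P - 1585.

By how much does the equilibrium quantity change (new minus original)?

Initially, 49445 - 5P = 2P - 1585, so 51030 = 7P and P = 7290, q = 12995.
With the change applied: demand qd = 49445 - 5P, supply qs = 3P - 1585.
Clearing the new market: 49445 - 5P = 3P - 1585, so P = 6378.75 and q = 17551.25.
Δq = 17551.25 − 12995 = +4556.25.

+4556.25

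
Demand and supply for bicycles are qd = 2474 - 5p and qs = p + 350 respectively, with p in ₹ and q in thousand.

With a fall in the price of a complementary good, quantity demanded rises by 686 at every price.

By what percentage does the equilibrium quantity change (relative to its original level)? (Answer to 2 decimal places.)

Original equilibrium: 2474 - 5p = p + 350 gives 2124 = 6p, so p = 354 and q = 704.
The shock moves the curves to qd = 3160 - 5p and qs = p + 350.
Equate the new curves: 3160 - 5p = p + 350, giving 2810 = 6p, p = 1405/3 ≈ 468.3333, q = 2455/3 ≈ 818.3333.
%Δq = (818.3333 − 704) / 704 × 100 = +16.24%.

+16.24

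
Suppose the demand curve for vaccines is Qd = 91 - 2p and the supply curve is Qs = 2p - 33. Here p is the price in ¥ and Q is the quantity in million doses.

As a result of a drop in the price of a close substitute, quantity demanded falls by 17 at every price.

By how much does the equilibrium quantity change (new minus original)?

Original equilibrium: 91 - 2p = 2p - 33 gives 124 = 4p, so p = 31 and Q = 29.
With the change applied: demand Qd = 74 - 2p, supply Qs = 2p - 33.
New equilibrium: 74 - 2p = 2p - 33 ⇒ 107 = 4p ⇒ p = 26.75, Q = 20.5.
ΔQ = 20.5 − 29 = -8.5.

-8.5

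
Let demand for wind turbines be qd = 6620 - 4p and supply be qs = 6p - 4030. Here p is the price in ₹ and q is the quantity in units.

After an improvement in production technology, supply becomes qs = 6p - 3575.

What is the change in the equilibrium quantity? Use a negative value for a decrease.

+182

Original equilibrium: 6620 - 4p = 6p - 4030 gives 10650 = 10p, so p = 1065 and q = 2360.
With the change applied: demand qd = 6620 - 4p, supply qs = 6p - 3575.
Clearing the new market: 6620 - 4p = 6p - 3575, so p = 1019.5 and q = 2542.
Δq = 2542 − 2360 = +182.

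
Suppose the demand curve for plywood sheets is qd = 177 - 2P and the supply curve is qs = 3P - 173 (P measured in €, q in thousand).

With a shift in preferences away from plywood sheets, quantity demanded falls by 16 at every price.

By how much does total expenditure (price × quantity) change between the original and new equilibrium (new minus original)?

Initially, 177 - 2P = 3P - 173, so 350 = 5P and P = 70, q = 37.
After the shift, demand is qd = 161 - 2P and supply is qs = 3P - 173.
New equilibrium: 161 - 2P = 3P - 173 ⇒ 334 = 5P ⇒ P = 66.8, q = 27.4.
Expenditure moves from 70×37 = 2590 to 66.8×27.4 = 1830.32; change = -759.68.

-759.68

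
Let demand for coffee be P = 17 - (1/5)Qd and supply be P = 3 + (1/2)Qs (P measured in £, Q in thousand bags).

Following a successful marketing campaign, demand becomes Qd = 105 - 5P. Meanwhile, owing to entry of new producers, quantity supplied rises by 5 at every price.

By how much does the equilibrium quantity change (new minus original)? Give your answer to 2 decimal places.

Before the shock: 85 - 5P = 2P - 6 ⇒ 91 = 7P ⇒ P = 13, Q = 20.
With the change applied: demand Qd = 105 - 5P, supply Qs = 2P - 1.
New equilibrium: 105 - 5P = 2P - 1 ⇒ 106 = 7P ⇒ P = 106/7 ≈ 15.1429, Q = 205/7 ≈ 29.2857.
ΔQ = 29.2857 − 20 = +9.29.

+9.29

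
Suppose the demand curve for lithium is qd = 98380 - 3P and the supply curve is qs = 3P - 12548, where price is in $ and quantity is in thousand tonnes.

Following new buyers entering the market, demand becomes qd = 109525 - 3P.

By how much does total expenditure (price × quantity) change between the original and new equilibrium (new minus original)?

+193091768.75

Before the shock: 98380 - 3P = 3P - 12548 ⇒ 110928 = 6P ⇒ P = 18488, q = 42916.
The new curves are qd = 109525 - 3P (demand) and qs = 3P - 12548 (supply).
New equilibrium: 109525 - 3P = 3P - 12548 ⇒ 122073 = 6P ⇒ P = 20345.5, q = 48488.5.
Expenditure moves from 18488×42916 = 793431008 to 20345.5×48488.5 = 986522776.75; change = +193091768.75.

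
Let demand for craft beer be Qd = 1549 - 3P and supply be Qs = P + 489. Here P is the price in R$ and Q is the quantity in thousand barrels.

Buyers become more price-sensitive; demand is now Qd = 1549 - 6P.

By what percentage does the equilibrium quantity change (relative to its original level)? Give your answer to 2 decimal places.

-15.06

Initially, 1549 - 3P = P + 489, so 1060 = 4P and P = 265, Q = 754.
With the change applied: demand Qd = 1549 - 6P, supply Qs = P + 489.
New equilibrium: 1549 - 6P = P + 489 ⇒ 1060 = 7P ⇒ P = 1060/7 ≈ 151.4286, Q = 4483/7 ≈ 640.4286.
%ΔQ = (640.4286 − 754) / 754 × 100 = -15.06%.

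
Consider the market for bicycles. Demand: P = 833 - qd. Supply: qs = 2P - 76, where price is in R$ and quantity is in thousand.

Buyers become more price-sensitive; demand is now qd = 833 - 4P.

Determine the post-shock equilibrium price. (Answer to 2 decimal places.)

Before the shock: 833 - P = 2P - 76 ⇒ 909 = 3P ⇒ P = 303, q = 530.
The new curves are qd = 833 - 4P (demand) and qs = 2P - 76 (supply).
Equate the new curves: 833 - 4P = 2P - 76, giving 909 = 6P, P = 151.5, q = 227.

151.50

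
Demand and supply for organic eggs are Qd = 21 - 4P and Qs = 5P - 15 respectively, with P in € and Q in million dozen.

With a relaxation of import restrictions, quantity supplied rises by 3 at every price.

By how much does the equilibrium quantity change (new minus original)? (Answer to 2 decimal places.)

Initially, 21 - 4P = 5P - 15, so 36 = 9P and P = 4, Q = 5.
The new curves are Qd = 21 - 4P (demand) and Qs = 5P - 12 (supply).
New equilibrium: 21 - 4P = 5P - 12 ⇒ 33 = 9P ⇒ P = 11/3 ≈ 3.6667, Q = 19/3 ≈ 6.3333.
ΔQ = 6.3333 − 5 = +1.33.

+1.33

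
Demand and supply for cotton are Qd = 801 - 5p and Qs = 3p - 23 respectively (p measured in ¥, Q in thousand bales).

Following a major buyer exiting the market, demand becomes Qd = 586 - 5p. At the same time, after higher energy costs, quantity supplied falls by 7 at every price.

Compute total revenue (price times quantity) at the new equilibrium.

Original equilibrium: 801 - 5p = 3p - 23 gives 824 = 8p, so p = 103 and Q = 286.
The new curves are Qd = 586 - 5p (demand) and Qs = 3p - 30 (supply).
New equilibrium: 586 - 5p = 3p - 30 ⇒ 616 = 8p ⇒ p = 77, Q = 201.
New expenditure = 77 × 201 = 15477.

15477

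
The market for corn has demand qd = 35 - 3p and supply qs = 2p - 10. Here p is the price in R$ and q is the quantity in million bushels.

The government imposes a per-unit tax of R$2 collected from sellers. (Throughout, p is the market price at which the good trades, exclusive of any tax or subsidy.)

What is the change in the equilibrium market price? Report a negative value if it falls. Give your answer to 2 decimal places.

Original equilibrium: 35 - 3p = 2p - 10 gives 45 = 5p, so p = 9 and q = 8.
Since sellers keep the price net of the tax, the effective supply curve becomes qs = 2p - 14.
Clearing the new market: 35 - 3p = 2p - 14, so p = 9.8 and q = 5.6.
Δp = 9.8 − 9 = +0.80.

+0.80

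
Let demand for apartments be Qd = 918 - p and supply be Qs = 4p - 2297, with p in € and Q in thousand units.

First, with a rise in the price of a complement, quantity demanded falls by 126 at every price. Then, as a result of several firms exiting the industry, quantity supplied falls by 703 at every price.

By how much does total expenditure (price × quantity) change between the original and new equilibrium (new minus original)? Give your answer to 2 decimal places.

-151342.76

Initially, 918 - p = 4p - 2297, so 3215 = 5p and p = 643, Q = 275.
The new curves are Qd = 792 - p (demand) and Qs = 4p - 3000 (supply).
Clearing the new market: 792 - p = 4p - 3000, so p = 758.4 and Q = 33.6.
Expenditure moves from 643×275 = 176825 to 758.4×33.6 = 25482.24; change = -151342.76.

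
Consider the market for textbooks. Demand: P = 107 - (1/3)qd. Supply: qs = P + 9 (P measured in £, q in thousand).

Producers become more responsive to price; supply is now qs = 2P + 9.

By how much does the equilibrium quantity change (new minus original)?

+46.8

Before the shock: 321 - 3P = P + 9 ⇒ 312 = 4P ⇒ P = 78, q = 87.
The new curves are qd = 321 - 3P (demand) and qs = 2P + 9 (supply).
New equilibrium: 321 - 3P = 2P + 9 ⇒ 312 = 5P ⇒ P = 62.4, q = 133.8.
Δq = 133.8 − 87 = +46.8.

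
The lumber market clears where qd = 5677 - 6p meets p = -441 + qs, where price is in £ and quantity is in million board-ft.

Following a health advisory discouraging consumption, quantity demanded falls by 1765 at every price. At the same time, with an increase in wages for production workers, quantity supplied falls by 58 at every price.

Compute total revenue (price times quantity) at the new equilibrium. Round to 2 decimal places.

Original equilibrium: 5677 - 6p = p + 441 gives 5236 = 7p, so p = 748 and q = 1189.
The new curves are qd = 3912 - 6p (demand) and qs = p + 383 (supply).
Setting them equal: 3912 - 6p = p + 383 → 3529 = 7p, so p = 3529/7 ≈ 504.1429 and q = 6210/7 ≈ 887.1429.
New expenditure = 504.1429 × 887.1429 = 447246.73.

447246.73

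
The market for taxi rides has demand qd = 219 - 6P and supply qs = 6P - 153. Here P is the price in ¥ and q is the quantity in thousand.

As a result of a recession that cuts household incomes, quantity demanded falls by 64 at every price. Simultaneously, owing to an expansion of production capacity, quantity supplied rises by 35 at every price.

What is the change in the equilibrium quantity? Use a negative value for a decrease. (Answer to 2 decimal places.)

Original equilibrium: 219 - 6P = 6P - 153 gives 372 = 12P, so P = 31 and q = 33.
After the shift, demand is qd = 155 - 6P and supply is qs = 6P - 118.
Clearing the new market: 155 - 6P = 6P - 118, so P = 22.75 and q = 18.5.
Δq = 18.5 − 33 = -14.50.

-14.50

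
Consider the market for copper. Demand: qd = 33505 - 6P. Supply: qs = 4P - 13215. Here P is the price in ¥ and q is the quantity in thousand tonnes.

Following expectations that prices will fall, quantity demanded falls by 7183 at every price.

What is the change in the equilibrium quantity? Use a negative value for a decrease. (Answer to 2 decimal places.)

-2873.20

Initially, 33505 - 6P = 4P - 13215, so 46720 = 10P and P = 4672, q = 5473.
After the shift, demand is qd = 26322 - 6P and supply is qs = 4P - 13215.
Clearing the new market: 26322 - 6P = 4P - 13215, so P = 3953.7 and q = 2599.8.
Δq = 2599.8 − 5473 = -2873.20.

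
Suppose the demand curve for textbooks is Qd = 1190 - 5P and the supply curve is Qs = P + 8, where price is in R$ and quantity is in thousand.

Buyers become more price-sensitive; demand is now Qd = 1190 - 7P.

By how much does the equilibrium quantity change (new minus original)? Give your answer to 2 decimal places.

-49.25

Original equilibrium: 1190 - 5P = P + 8 gives 1182 = 6P, so P = 197 and Q = 205.
The shock moves the curves to Qd = 1190 - 7P and Qs = P + 8.
Equate the new curves: 1190 - 7P = P + 8, giving 1182 = 8P, P = 147.75, Q = 155.75.
ΔQ = 155.75 − 205 = -49.25.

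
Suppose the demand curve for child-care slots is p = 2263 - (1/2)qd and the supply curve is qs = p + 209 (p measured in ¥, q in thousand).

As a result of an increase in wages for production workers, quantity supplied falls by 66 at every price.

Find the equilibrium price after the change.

1461

Original equilibrium: 4526 - 2p = p + 209 gives 4317 = 3p, so p = 1439 and q = 1648.
The new curves are qd = 4526 - 2p (demand) and qs = p + 143 (supply).
Equate the new curves: 4526 - 2p = p + 143, giving 4383 = 3p, p = 1461, q = 1604.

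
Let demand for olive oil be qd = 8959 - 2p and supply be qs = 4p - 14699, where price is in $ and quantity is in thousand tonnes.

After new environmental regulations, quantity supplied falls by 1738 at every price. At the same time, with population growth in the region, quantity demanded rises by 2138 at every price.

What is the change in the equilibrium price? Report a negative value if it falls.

Before the shock: 8959 - 2p = 4p - 14699 ⇒ 23658 = 6p ⇒ p = 3943, q = 1073.
With the change applied: demand qd = 11097 - 2p, supply qs = 4p - 16437.
Setting them equal: 11097 - 2p = 4p - 16437 → 27534 = 6p, so p = 4589 and q = 1919.
Δp = 4589 − 3943 = +646.

+646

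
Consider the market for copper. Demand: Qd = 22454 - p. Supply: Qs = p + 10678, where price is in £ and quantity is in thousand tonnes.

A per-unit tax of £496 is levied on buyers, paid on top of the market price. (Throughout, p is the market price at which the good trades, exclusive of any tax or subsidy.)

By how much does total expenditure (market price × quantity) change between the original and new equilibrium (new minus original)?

Original equilibrium: 22454 - p = p + 10678 gives 11776 = 2p, so p = 5888 and Q = 16566.
Since buyers pay the price plus the tax, the effective demand curve becomes Qd = 21958 - p.
New equilibrium: 21958 - p = p + 10678 ⇒ 11280 = 2p ⇒ p = 5640, Q = 16318.
Expenditure moves from 5888×16566 = 97540608 to 5640×16318 = 92033520; change = -5507088.

-5507088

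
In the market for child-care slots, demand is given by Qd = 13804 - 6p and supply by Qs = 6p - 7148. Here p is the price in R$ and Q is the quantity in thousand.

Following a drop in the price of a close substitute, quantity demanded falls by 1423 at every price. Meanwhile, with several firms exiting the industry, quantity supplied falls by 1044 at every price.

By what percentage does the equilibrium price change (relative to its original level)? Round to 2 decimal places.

Original equilibrium: 13804 - 6p = 6p - 7148 gives 20952 = 12p, so p = 1746 and Q = 3328.
The new curves are Qd = 12381 - 6p (demand) and Qs = 6p - 8192 (supply).
Setting them equal: 12381 - 6p = 6p - 8192 → 20573 = 12p, so p = 20573/12 ≈ 1714.4167 and Q = 2094.5.
%Δp = (1714.4167 − 1746) / 1746 × 100 = -1.81%.

-1.81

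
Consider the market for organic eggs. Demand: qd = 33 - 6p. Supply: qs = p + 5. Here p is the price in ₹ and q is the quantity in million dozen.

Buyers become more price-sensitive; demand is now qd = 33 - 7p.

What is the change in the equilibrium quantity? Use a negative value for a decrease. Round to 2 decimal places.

-0.50

Before the shock: 33 - 6p = p + 5 ⇒ 28 = 7p ⇒ p = 4, q = 9.
After the shift, demand is qd = 33 - 7p and supply is qs = p + 5.
Equate the new curves: 33 - 7p = p + 5, giving 28 = 8p, p = 3.5, q = 8.5.
Δq = 8.5 − 9 = -0.50.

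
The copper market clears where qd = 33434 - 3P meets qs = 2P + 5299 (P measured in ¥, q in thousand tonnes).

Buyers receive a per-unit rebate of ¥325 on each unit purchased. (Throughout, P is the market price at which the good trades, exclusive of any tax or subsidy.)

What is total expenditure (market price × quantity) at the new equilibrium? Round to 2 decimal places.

98642146.00

Original equilibrium: 33434 - 3P = 2P + 5299 gives 28135 = 5P, so P = 5627 and q = 16553.
Since buyers' out-of-pocket price is the market price minus the rebate, the effective demand curve becomes qd = 34409 - 3P.
New equilibrium: 34409 - 3P = 2P + 5299 ⇒ 29110 = 5P ⇒ P = 5822, q = 16943.
New expenditure = 5822 × 16943 = 98642146.00.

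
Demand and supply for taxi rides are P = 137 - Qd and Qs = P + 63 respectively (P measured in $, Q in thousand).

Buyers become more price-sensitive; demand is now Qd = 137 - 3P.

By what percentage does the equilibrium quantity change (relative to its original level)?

Solve the original market: 137 - P = P + 63, hence P = 37 and Q = 100.
After the shift, demand is Qd = 137 - 3P and supply is Qs = P + 63.
Setting them equal: 137 - 3P = P + 63 → 74 = 4P, so P = 18.5 and Q = 81.5.
%ΔQ = (81.5 − 100) / 100 × 100 = -18.5%.

-18.5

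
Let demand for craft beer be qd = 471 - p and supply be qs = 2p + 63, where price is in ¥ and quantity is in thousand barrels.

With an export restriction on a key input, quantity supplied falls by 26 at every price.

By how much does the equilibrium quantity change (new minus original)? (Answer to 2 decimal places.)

Original equilibrium: 471 - p = 2p + 63 gives 408 = 3p, so p = 136 and q = 335.
With the change applied: demand qd = 471 - p, supply qs = 2p + 37.
Clearing the new market: 471 - p = 2p + 37, so p = 434/3 ≈ 144.6667 and q = 979/3 ≈ 326.3333.
Δq = 326.3333 − 335 = -8.67.

-8.67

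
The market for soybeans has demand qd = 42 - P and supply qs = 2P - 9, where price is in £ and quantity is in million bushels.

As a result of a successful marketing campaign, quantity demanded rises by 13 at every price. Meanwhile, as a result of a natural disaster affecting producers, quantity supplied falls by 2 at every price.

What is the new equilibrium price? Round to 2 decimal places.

Initially, 42 - P = 2P - 9, so 51 = 3P and P = 17, q = 25.
With the change applied: demand qd = 55 - P, supply qs = 2P - 11.
Equate the new curves: 55 - P = 2P - 11, giving 66 = 3P, P = 22, q = 33.

22.00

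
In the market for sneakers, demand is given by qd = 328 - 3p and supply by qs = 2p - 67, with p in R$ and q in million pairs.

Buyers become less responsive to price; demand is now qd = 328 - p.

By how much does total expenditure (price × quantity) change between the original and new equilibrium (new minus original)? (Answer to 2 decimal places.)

Original equilibrium: 328 - 3p = 2p - 67 gives 395 = 5p, so p = 79 and q = 91.
The shock moves the curves to qd = 328 - p and qs = 2p - 67.
New equilibrium: 328 - p = 2p - 67 ⇒ 395 = 3p ⇒ p = 395/3 ≈ 131.6667, q = 589/3 ≈ 196.3333.
Expenditure moves from 79×91 = 7189 to 131.6667×196.3333 = 25850.5556; change = +18661.56.

+18661.56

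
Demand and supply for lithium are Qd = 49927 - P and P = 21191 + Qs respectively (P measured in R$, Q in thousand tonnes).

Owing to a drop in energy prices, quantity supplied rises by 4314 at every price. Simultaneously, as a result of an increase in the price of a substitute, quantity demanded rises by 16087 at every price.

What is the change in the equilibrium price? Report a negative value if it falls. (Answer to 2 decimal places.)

+5886.50

Original equilibrium: 49927 - P = P - 21191 gives 71118 = 2P, so P = 35559 and Q = 14368.
The new curves are Qd = 66014 - P (demand) and Qs = P - 16877 (supply).
New equilibrium: 66014 - P = P - 16877 ⇒ 82891 = 2P ⇒ P = 41445.5, Q = 24568.5.
ΔP = 41445.5 − 35559 = +5886.50.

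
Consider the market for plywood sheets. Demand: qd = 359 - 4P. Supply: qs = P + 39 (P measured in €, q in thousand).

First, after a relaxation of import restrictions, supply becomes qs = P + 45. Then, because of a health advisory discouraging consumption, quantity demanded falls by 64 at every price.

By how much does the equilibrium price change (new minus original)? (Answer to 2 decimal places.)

-14.00

Solve the original market: 359 - 4P = P + 39, hence P = 64 and q = 103.
The shock moves the curves to qd = 295 - 4P and qs = P + 45.
Clearing the new market: 295 - 4P = P + 45, so P = 50 and q = 95.
ΔP = 50 − 64 = -14.00.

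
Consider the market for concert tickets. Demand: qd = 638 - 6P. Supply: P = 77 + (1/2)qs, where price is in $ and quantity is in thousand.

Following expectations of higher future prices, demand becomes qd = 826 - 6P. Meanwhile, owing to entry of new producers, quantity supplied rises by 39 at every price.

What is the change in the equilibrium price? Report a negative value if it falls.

Before the shock: 638 - 6P = 2P - 154 ⇒ 792 = 8P ⇒ P = 99, q = 44.
After the shift, demand is qd = 826 - 6P and supply is qs = 2P - 115.
Equate the new curves: 826 - 6P = 2P - 115, giving 941 = 8P, P = 117.625, q = 120.25.
ΔP = 117.625 − 99 = +18.625.

+18.625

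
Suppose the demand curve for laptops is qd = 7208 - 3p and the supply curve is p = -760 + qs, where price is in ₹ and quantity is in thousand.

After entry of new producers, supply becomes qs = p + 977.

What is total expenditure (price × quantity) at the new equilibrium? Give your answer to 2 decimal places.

Initially, 7208 - 3p = p + 760, so 6448 = 4p and p = 1612, q = 2372.
After the shift, demand is qd = 7208 - 3p and supply is qs = p + 977.
Clearing the new market: 7208 - 3p = p + 977, so p = 1557.75 and q = 2534.75.
New expenditure = 1557.75 × 2534.75 = 3948506.81.

3948506.81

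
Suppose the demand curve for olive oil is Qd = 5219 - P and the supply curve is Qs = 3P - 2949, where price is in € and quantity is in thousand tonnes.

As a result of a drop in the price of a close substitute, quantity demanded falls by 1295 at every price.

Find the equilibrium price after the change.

1718.25

Initially, 5219 - P = 3P - 2949, so 8168 = 4P and P = 2042, Q = 3177.
The shock moves the curves to Qd = 3924 - P and Qs = 3P - 2949.
Clearing the new market: 3924 - P = 3P - 2949, so P = 1718.25 and Q = 2205.75.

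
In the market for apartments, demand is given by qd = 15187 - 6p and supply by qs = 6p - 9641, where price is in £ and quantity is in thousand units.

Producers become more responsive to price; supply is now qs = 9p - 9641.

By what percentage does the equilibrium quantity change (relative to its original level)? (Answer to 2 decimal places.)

+89.53

Before the shock: 15187 - 6p = 6p - 9641 ⇒ 24828 = 12p ⇒ p = 2069, q = 2773.
With the change applied: demand qd = 15187 - 6p, supply qs = 9p - 9641.
Clearing the new market: 15187 - 6p = 9p - 9641, so p = 1655.2 and q = 5255.8.
%Δq = (5255.8 − 2773) / 2773 × 100 = +89.53%.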